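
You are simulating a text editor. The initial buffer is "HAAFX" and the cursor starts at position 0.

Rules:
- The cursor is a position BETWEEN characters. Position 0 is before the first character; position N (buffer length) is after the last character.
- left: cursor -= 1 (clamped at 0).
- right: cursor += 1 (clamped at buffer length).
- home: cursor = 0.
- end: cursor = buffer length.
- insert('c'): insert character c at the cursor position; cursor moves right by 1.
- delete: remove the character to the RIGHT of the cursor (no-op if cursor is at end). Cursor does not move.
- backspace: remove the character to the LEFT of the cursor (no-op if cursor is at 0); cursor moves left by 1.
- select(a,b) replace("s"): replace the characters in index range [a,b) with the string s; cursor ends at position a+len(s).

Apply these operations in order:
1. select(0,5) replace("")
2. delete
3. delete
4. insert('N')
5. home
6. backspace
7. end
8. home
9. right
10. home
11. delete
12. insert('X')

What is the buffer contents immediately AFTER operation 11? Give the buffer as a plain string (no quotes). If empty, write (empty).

After op 1 (select(0,5) replace("")): buf='(empty)' cursor=0
After op 2 (delete): buf='(empty)' cursor=0
After op 3 (delete): buf='(empty)' cursor=0
After op 4 (insert('N')): buf='N' cursor=1
After op 5 (home): buf='N' cursor=0
After op 6 (backspace): buf='N' cursor=0
After op 7 (end): buf='N' cursor=1
After op 8 (home): buf='N' cursor=0
After op 9 (right): buf='N' cursor=1
After op 10 (home): buf='N' cursor=0
After op 11 (delete): buf='(empty)' cursor=0

Answer: (empty)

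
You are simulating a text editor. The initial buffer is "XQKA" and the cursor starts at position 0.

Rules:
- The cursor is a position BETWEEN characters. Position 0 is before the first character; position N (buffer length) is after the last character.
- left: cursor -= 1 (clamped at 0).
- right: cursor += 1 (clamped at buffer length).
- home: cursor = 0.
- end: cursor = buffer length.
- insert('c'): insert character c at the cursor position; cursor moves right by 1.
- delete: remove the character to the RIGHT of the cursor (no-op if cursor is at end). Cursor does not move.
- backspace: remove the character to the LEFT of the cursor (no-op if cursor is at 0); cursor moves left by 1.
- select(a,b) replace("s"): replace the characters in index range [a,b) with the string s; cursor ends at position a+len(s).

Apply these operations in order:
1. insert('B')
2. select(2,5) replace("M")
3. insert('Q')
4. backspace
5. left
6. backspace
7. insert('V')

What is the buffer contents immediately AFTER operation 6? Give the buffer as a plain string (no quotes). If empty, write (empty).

After op 1 (insert('B')): buf='BXQKA' cursor=1
After op 2 (select(2,5) replace("M")): buf='BXM' cursor=3
After op 3 (insert('Q')): buf='BXMQ' cursor=4
After op 4 (backspace): buf='BXM' cursor=3
After op 5 (left): buf='BXM' cursor=2
After op 6 (backspace): buf='BM' cursor=1

Answer: BM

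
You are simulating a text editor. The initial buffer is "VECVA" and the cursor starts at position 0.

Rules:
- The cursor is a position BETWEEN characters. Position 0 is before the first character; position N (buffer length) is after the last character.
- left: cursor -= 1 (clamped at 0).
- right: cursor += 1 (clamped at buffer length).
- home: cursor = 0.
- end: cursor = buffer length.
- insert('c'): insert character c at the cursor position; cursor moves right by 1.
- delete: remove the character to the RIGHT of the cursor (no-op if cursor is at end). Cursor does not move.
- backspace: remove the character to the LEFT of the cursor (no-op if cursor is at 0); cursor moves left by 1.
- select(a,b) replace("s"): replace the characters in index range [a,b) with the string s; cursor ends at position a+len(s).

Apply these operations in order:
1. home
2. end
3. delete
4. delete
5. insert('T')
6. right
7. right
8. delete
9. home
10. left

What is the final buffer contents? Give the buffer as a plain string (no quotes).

Answer: VECVAT

Derivation:
After op 1 (home): buf='VECVA' cursor=0
After op 2 (end): buf='VECVA' cursor=5
After op 3 (delete): buf='VECVA' cursor=5
After op 4 (delete): buf='VECVA' cursor=5
After op 5 (insert('T')): buf='VECVAT' cursor=6
After op 6 (right): buf='VECVAT' cursor=6
After op 7 (right): buf='VECVAT' cursor=6
After op 8 (delete): buf='VECVAT' cursor=6
After op 9 (home): buf='VECVAT' cursor=0
After op 10 (left): buf='VECVAT' cursor=0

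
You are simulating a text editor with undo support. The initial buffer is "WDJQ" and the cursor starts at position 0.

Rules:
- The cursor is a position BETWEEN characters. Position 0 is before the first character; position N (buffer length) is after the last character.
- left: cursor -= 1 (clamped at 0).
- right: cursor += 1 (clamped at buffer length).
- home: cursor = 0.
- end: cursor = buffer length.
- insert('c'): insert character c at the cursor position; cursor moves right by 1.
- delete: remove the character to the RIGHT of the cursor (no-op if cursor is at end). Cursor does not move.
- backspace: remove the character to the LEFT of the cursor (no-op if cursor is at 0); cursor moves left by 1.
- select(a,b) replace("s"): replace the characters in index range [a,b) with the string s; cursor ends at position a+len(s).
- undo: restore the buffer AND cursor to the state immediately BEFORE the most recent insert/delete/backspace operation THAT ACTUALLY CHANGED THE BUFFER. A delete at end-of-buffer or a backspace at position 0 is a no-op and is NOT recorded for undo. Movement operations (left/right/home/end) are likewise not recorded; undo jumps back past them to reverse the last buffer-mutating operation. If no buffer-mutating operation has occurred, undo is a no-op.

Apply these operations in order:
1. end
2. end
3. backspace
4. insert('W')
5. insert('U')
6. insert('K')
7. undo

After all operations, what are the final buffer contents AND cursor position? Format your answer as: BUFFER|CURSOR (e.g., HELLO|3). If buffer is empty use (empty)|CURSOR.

Answer: WDJWU|5

Derivation:
After op 1 (end): buf='WDJQ' cursor=4
After op 2 (end): buf='WDJQ' cursor=4
After op 3 (backspace): buf='WDJ' cursor=3
After op 4 (insert('W')): buf='WDJW' cursor=4
After op 5 (insert('U')): buf='WDJWU' cursor=5
After op 6 (insert('K')): buf='WDJWUK' cursor=6
After op 7 (undo): buf='WDJWU' cursor=5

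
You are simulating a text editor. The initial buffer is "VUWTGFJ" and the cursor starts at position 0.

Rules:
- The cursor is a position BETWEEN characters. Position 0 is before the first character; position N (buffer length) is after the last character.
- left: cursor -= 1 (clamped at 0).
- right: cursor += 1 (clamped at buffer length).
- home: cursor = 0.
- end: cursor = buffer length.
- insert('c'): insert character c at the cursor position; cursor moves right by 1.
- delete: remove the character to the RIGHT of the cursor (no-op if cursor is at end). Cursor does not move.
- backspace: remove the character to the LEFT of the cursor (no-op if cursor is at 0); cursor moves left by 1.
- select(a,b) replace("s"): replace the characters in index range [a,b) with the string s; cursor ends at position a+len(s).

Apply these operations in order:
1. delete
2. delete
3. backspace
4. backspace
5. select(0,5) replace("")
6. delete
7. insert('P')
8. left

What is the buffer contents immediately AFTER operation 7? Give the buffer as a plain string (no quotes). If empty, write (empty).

After op 1 (delete): buf='UWTGFJ' cursor=0
After op 2 (delete): buf='WTGFJ' cursor=0
After op 3 (backspace): buf='WTGFJ' cursor=0
After op 4 (backspace): buf='WTGFJ' cursor=0
After op 5 (select(0,5) replace("")): buf='(empty)' cursor=0
After op 6 (delete): buf='(empty)' cursor=0
After op 7 (insert('P')): buf='P' cursor=1

Answer: P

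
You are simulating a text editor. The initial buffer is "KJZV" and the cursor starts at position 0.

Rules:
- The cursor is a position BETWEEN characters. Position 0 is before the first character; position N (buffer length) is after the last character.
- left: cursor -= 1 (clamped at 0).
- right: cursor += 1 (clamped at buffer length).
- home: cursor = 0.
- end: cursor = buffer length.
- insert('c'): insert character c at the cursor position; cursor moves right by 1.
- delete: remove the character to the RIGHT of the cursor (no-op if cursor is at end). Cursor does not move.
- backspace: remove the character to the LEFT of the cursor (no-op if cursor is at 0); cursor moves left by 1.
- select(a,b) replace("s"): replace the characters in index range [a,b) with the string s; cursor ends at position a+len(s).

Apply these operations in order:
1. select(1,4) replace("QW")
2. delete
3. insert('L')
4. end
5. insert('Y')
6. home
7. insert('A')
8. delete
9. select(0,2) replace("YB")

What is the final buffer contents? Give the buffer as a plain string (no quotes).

After op 1 (select(1,4) replace("QW")): buf='KQW' cursor=3
After op 2 (delete): buf='KQW' cursor=3
After op 3 (insert('L')): buf='KQWL' cursor=4
After op 4 (end): buf='KQWL' cursor=4
After op 5 (insert('Y')): buf='KQWLY' cursor=5
After op 6 (home): buf='KQWLY' cursor=0
After op 7 (insert('A')): buf='AKQWLY' cursor=1
After op 8 (delete): buf='AQWLY' cursor=1
After op 9 (select(0,2) replace("YB")): buf='YBWLY' cursor=2

Answer: YBWLY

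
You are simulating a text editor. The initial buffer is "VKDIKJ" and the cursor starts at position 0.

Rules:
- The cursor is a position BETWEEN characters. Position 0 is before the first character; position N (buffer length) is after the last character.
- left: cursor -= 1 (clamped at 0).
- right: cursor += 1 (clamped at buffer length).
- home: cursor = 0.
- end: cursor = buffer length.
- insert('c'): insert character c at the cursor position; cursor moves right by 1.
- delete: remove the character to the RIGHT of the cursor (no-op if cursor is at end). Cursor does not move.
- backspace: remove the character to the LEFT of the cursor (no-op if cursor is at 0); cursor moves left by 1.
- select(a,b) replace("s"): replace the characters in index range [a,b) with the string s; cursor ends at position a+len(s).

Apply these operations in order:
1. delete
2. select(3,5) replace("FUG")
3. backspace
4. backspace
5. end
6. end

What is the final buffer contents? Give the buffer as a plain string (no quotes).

After op 1 (delete): buf='KDIKJ' cursor=0
After op 2 (select(3,5) replace("FUG")): buf='KDIFUG' cursor=6
After op 3 (backspace): buf='KDIFU' cursor=5
After op 4 (backspace): buf='KDIF' cursor=4
After op 5 (end): buf='KDIF' cursor=4
After op 6 (end): buf='KDIF' cursor=4

Answer: KDIF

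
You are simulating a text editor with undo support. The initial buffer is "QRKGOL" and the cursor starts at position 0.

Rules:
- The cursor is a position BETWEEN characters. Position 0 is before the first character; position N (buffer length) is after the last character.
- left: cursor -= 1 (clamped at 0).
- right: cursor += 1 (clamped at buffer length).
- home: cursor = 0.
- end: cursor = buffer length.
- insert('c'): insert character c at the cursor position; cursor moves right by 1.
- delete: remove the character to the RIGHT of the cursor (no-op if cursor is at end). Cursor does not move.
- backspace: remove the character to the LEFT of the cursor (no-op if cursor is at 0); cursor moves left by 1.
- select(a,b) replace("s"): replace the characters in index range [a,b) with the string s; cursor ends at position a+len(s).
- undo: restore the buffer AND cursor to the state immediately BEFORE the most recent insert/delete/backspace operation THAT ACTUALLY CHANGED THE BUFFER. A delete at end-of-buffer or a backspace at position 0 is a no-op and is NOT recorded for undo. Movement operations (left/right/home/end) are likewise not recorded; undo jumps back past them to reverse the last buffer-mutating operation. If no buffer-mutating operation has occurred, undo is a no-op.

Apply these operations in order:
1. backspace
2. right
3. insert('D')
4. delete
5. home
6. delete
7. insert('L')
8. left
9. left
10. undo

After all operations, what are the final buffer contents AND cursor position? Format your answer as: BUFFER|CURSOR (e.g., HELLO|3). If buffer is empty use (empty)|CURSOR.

After op 1 (backspace): buf='QRKGOL' cursor=0
After op 2 (right): buf='QRKGOL' cursor=1
After op 3 (insert('D')): buf='QDRKGOL' cursor=2
After op 4 (delete): buf='QDKGOL' cursor=2
After op 5 (home): buf='QDKGOL' cursor=0
After op 6 (delete): buf='DKGOL' cursor=0
After op 7 (insert('L')): buf='LDKGOL' cursor=1
After op 8 (left): buf='LDKGOL' cursor=0
After op 9 (left): buf='LDKGOL' cursor=0
After op 10 (undo): buf='DKGOL' cursor=0

Answer: DKGOL|0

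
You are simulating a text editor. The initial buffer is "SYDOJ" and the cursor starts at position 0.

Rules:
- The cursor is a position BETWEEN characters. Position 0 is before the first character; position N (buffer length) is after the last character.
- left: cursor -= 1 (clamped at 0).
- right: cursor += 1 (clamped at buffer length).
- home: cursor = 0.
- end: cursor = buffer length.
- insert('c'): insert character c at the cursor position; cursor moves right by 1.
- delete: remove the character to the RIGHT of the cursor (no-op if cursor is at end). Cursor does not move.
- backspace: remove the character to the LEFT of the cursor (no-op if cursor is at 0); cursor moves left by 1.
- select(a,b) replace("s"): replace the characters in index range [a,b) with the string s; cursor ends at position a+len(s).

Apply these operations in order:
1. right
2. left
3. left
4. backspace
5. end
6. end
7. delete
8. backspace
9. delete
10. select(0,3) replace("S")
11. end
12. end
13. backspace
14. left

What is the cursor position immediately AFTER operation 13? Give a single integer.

After op 1 (right): buf='SYDOJ' cursor=1
After op 2 (left): buf='SYDOJ' cursor=0
After op 3 (left): buf='SYDOJ' cursor=0
After op 4 (backspace): buf='SYDOJ' cursor=0
After op 5 (end): buf='SYDOJ' cursor=5
After op 6 (end): buf='SYDOJ' cursor=5
After op 7 (delete): buf='SYDOJ' cursor=5
After op 8 (backspace): buf='SYDO' cursor=4
After op 9 (delete): buf='SYDO' cursor=4
After op 10 (select(0,3) replace("S")): buf='SO' cursor=1
After op 11 (end): buf='SO' cursor=2
After op 12 (end): buf='SO' cursor=2
After op 13 (backspace): buf='S' cursor=1

Answer: 1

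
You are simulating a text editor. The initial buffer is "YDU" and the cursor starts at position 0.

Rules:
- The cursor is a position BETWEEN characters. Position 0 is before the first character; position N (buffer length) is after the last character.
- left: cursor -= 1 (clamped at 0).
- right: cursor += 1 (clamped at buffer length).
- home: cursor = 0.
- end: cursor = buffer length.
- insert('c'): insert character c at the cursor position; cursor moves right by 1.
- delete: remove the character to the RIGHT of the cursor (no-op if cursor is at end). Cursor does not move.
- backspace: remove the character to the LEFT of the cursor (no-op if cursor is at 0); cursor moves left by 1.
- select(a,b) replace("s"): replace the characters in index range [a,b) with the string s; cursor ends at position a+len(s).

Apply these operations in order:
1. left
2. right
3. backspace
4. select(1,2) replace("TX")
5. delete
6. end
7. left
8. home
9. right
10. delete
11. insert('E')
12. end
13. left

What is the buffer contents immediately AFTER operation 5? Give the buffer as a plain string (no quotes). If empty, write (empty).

Answer: DTX

Derivation:
After op 1 (left): buf='YDU' cursor=0
After op 2 (right): buf='YDU' cursor=1
After op 3 (backspace): buf='DU' cursor=0
After op 4 (select(1,2) replace("TX")): buf='DTX' cursor=3
After op 5 (delete): buf='DTX' cursor=3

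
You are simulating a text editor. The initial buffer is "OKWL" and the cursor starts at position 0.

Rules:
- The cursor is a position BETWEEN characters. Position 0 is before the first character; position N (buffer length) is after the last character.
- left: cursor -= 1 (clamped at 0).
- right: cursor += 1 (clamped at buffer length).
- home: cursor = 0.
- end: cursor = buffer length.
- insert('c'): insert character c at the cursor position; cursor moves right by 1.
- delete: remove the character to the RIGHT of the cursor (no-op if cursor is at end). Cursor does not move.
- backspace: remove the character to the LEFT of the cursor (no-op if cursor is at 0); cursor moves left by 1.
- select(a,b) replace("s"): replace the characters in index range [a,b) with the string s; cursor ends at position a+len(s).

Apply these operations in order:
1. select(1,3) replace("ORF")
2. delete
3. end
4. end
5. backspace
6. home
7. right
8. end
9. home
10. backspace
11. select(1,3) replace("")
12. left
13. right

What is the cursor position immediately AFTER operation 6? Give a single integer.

Answer: 0

Derivation:
After op 1 (select(1,3) replace("ORF")): buf='OORFL' cursor=4
After op 2 (delete): buf='OORF' cursor=4
After op 3 (end): buf='OORF' cursor=4
After op 4 (end): buf='OORF' cursor=4
After op 5 (backspace): buf='OOR' cursor=3
After op 6 (home): buf='OOR' cursor=0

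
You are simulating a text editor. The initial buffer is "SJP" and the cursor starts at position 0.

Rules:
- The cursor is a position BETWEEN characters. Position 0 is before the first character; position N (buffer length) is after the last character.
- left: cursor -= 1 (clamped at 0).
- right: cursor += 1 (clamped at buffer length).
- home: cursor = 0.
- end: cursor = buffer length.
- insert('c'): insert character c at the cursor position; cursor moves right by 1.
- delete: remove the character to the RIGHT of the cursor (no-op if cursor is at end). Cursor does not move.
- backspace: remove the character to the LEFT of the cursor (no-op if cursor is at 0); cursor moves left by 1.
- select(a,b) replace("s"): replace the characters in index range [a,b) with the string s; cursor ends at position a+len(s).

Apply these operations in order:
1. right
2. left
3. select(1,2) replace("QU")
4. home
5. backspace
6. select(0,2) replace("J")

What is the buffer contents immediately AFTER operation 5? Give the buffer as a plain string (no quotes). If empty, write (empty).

Answer: SQUP

Derivation:
After op 1 (right): buf='SJP' cursor=1
After op 2 (left): buf='SJP' cursor=0
After op 3 (select(1,2) replace("QU")): buf='SQUP' cursor=3
After op 4 (home): buf='SQUP' cursor=0
After op 5 (backspace): buf='SQUP' cursor=0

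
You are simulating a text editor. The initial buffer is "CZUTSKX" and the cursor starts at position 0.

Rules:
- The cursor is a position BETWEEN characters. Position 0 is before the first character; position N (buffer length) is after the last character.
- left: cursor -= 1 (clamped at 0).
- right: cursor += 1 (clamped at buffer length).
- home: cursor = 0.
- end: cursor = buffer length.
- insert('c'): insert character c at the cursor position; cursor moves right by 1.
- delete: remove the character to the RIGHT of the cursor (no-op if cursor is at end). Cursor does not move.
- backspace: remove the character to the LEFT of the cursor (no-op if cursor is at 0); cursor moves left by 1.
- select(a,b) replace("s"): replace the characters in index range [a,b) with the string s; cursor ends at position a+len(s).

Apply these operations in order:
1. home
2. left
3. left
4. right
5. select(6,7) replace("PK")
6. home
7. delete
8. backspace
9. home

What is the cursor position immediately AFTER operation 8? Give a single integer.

Answer: 0

Derivation:
After op 1 (home): buf='CZUTSKX' cursor=0
After op 2 (left): buf='CZUTSKX' cursor=0
After op 3 (left): buf='CZUTSKX' cursor=0
After op 4 (right): buf='CZUTSKX' cursor=1
After op 5 (select(6,7) replace("PK")): buf='CZUTSKPK' cursor=8
After op 6 (home): buf='CZUTSKPK' cursor=0
After op 7 (delete): buf='ZUTSKPK' cursor=0
After op 8 (backspace): buf='ZUTSKPK' cursor=0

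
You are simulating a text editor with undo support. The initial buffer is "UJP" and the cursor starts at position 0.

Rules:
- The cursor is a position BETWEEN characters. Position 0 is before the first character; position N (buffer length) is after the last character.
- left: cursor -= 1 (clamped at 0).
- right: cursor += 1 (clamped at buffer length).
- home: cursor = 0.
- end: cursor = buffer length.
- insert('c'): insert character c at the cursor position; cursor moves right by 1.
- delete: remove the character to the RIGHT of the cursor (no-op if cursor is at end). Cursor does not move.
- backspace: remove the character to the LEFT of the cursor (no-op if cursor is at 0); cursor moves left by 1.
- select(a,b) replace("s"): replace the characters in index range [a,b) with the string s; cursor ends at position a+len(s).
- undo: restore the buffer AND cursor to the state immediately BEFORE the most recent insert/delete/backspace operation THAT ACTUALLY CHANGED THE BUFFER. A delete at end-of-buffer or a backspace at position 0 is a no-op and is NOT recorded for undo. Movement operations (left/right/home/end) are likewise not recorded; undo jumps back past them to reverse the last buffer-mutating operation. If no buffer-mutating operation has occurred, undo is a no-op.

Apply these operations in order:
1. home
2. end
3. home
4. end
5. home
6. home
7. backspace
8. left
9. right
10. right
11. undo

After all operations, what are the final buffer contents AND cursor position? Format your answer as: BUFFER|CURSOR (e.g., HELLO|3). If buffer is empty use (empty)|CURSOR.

After op 1 (home): buf='UJP' cursor=0
After op 2 (end): buf='UJP' cursor=3
After op 3 (home): buf='UJP' cursor=0
After op 4 (end): buf='UJP' cursor=3
After op 5 (home): buf='UJP' cursor=0
After op 6 (home): buf='UJP' cursor=0
After op 7 (backspace): buf='UJP' cursor=0
After op 8 (left): buf='UJP' cursor=0
After op 9 (right): buf='UJP' cursor=1
After op 10 (right): buf='UJP' cursor=2
After op 11 (undo): buf='UJP' cursor=2

Answer: UJP|2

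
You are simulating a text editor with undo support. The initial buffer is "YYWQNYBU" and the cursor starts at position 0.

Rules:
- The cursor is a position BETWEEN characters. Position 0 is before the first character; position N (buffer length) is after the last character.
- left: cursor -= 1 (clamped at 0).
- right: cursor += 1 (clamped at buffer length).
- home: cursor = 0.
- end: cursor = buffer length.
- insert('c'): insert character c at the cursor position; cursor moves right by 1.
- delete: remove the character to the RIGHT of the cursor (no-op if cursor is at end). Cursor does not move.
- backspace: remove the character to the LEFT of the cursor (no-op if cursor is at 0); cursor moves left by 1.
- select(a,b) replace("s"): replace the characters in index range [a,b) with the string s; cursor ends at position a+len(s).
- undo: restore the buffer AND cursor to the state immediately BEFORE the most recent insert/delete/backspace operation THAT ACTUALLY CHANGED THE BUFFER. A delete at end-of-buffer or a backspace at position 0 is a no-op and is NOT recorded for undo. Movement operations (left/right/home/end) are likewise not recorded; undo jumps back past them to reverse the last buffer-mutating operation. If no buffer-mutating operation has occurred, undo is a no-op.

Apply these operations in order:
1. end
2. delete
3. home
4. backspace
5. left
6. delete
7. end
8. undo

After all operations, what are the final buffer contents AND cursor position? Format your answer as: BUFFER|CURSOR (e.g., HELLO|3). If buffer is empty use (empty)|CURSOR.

After op 1 (end): buf='YYWQNYBU' cursor=8
After op 2 (delete): buf='YYWQNYBU' cursor=8
After op 3 (home): buf='YYWQNYBU' cursor=0
After op 4 (backspace): buf='YYWQNYBU' cursor=0
After op 5 (left): buf='YYWQNYBU' cursor=0
After op 6 (delete): buf='YWQNYBU' cursor=0
After op 7 (end): buf='YWQNYBU' cursor=7
After op 8 (undo): buf='YYWQNYBU' cursor=0

Answer: YYWQNYBU|0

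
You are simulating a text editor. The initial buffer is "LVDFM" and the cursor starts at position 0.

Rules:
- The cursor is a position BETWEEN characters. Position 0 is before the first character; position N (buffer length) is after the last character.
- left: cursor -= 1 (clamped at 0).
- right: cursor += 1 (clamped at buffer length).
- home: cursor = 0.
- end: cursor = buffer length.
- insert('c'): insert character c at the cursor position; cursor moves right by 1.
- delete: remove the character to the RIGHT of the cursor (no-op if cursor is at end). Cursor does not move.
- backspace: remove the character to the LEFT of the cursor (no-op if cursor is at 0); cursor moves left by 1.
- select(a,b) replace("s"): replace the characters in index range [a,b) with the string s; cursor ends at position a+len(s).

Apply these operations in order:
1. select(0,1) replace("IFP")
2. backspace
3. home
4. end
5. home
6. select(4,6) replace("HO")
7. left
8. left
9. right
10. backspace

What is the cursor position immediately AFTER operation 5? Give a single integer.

After op 1 (select(0,1) replace("IFP")): buf='IFPVDFM' cursor=3
After op 2 (backspace): buf='IFVDFM' cursor=2
After op 3 (home): buf='IFVDFM' cursor=0
After op 4 (end): buf='IFVDFM' cursor=6
After op 5 (home): buf='IFVDFM' cursor=0

Answer: 0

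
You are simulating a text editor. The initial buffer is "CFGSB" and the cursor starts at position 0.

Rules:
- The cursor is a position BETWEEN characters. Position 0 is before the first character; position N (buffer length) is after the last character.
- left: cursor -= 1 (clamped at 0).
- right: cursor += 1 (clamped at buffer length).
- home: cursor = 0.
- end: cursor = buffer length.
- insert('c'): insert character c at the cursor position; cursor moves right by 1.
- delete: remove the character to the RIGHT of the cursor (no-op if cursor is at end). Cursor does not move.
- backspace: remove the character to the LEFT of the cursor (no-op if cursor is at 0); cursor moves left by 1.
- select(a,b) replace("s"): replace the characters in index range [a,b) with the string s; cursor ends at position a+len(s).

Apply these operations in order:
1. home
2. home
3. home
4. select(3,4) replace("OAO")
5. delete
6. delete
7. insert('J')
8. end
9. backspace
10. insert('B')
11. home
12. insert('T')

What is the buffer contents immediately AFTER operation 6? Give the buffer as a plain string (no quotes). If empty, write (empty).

Answer: CFGOAO

Derivation:
After op 1 (home): buf='CFGSB' cursor=0
After op 2 (home): buf='CFGSB' cursor=0
After op 3 (home): buf='CFGSB' cursor=0
After op 4 (select(3,4) replace("OAO")): buf='CFGOAOB' cursor=6
After op 5 (delete): buf='CFGOAO' cursor=6
After op 6 (delete): buf='CFGOAO' cursor=6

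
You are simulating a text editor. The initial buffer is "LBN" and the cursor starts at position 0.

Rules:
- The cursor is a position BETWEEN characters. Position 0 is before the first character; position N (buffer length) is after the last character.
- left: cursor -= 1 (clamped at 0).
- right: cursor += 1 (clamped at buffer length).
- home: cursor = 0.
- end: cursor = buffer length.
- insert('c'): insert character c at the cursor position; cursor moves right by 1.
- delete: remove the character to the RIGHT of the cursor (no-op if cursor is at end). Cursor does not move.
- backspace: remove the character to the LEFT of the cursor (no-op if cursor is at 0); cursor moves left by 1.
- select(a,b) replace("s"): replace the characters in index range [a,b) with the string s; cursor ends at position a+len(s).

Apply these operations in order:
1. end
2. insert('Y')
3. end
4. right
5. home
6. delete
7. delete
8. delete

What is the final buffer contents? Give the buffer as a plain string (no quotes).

Answer: Y

Derivation:
After op 1 (end): buf='LBN' cursor=3
After op 2 (insert('Y')): buf='LBNY' cursor=4
After op 3 (end): buf='LBNY' cursor=4
After op 4 (right): buf='LBNY' cursor=4
After op 5 (home): buf='LBNY' cursor=0
After op 6 (delete): buf='BNY' cursor=0
After op 7 (delete): buf='NY' cursor=0
After op 8 (delete): buf='Y' cursor=0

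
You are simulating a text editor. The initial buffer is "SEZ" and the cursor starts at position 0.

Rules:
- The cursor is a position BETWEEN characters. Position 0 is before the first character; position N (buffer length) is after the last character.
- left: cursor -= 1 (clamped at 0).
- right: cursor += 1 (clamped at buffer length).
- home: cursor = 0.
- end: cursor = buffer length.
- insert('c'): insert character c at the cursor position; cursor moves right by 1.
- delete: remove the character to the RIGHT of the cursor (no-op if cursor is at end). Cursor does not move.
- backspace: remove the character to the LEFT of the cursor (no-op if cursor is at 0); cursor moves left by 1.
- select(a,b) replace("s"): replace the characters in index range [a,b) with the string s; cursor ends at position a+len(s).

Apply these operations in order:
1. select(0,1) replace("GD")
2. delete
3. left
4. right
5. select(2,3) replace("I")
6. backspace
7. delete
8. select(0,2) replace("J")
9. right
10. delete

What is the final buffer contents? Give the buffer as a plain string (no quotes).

Answer: J

Derivation:
After op 1 (select(0,1) replace("GD")): buf='GDEZ' cursor=2
After op 2 (delete): buf='GDZ' cursor=2
After op 3 (left): buf='GDZ' cursor=1
After op 4 (right): buf='GDZ' cursor=2
After op 5 (select(2,3) replace("I")): buf='GDI' cursor=3
After op 6 (backspace): buf='GD' cursor=2
After op 7 (delete): buf='GD' cursor=2
After op 8 (select(0,2) replace("J")): buf='J' cursor=1
After op 9 (right): buf='J' cursor=1
After op 10 (delete): buf='J' cursor=1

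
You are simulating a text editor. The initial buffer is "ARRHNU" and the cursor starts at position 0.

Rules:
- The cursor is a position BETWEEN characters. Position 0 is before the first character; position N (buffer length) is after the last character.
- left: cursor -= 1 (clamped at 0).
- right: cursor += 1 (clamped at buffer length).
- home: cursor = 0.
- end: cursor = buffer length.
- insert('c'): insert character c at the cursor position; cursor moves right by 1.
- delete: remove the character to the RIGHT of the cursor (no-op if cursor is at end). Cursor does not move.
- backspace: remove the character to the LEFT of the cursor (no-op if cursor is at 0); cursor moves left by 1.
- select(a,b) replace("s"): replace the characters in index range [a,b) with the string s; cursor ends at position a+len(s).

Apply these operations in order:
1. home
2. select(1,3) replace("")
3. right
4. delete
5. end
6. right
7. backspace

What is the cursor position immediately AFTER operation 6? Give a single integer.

Answer: 3

Derivation:
After op 1 (home): buf='ARRHNU' cursor=0
After op 2 (select(1,3) replace("")): buf='AHNU' cursor=1
After op 3 (right): buf='AHNU' cursor=2
After op 4 (delete): buf='AHU' cursor=2
After op 5 (end): buf='AHU' cursor=3
After op 6 (right): buf='AHU' cursor=3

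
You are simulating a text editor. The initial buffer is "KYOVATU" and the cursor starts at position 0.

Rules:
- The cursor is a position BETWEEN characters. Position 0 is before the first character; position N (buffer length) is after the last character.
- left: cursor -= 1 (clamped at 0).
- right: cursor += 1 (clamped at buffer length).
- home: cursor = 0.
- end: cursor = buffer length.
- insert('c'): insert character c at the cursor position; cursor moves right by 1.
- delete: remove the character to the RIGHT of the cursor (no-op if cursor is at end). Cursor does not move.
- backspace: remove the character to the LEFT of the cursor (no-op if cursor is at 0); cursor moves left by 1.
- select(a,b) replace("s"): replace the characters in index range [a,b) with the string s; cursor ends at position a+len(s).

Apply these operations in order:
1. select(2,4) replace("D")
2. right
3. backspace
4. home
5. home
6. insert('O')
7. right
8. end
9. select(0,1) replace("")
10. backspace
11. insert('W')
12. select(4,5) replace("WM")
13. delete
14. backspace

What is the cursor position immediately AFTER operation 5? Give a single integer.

Answer: 0

Derivation:
After op 1 (select(2,4) replace("D")): buf='KYDATU' cursor=3
After op 2 (right): buf='KYDATU' cursor=4
After op 3 (backspace): buf='KYDTU' cursor=3
After op 4 (home): buf='KYDTU' cursor=0
After op 5 (home): buf='KYDTU' cursor=0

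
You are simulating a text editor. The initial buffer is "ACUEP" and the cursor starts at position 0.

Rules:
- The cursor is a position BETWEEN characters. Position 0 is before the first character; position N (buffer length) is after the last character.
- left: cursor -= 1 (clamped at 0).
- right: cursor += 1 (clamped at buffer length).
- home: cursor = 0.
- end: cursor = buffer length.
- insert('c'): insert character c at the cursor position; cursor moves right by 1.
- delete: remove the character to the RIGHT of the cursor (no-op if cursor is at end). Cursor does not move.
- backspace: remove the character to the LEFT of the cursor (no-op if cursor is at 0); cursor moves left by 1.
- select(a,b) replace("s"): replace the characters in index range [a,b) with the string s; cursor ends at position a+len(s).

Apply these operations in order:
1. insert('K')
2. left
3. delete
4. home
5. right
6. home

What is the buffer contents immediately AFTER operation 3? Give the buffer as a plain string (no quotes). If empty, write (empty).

After op 1 (insert('K')): buf='KACUEP' cursor=1
After op 2 (left): buf='KACUEP' cursor=0
After op 3 (delete): buf='ACUEP' cursor=0

Answer: ACUEP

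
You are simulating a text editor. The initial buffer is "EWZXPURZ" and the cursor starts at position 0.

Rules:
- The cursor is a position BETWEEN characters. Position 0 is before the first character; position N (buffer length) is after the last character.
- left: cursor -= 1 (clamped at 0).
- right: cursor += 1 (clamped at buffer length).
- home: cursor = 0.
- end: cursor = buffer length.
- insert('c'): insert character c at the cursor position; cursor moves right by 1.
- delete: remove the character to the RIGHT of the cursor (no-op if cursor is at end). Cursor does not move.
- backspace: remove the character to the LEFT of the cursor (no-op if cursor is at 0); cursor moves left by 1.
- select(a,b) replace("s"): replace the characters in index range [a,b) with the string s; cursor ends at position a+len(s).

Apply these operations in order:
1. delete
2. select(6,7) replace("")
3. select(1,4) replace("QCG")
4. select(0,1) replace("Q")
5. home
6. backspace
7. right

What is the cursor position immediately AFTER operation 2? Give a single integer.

After op 1 (delete): buf='WZXPURZ' cursor=0
After op 2 (select(6,7) replace("")): buf='WZXPUR' cursor=6

Answer: 6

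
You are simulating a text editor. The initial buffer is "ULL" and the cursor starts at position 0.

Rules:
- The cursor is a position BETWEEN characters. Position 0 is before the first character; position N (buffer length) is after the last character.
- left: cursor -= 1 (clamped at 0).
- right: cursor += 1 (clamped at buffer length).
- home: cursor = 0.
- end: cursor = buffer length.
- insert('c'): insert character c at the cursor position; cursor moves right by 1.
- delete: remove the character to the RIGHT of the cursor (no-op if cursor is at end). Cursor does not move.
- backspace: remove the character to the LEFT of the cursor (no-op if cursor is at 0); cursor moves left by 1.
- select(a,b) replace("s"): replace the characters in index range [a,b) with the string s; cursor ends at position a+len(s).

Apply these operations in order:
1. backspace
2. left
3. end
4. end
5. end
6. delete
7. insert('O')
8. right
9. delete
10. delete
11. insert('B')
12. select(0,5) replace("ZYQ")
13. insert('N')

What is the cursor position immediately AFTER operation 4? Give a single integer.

Answer: 3

Derivation:
After op 1 (backspace): buf='ULL' cursor=0
After op 2 (left): buf='ULL' cursor=0
After op 3 (end): buf='ULL' cursor=3
After op 4 (end): buf='ULL' cursor=3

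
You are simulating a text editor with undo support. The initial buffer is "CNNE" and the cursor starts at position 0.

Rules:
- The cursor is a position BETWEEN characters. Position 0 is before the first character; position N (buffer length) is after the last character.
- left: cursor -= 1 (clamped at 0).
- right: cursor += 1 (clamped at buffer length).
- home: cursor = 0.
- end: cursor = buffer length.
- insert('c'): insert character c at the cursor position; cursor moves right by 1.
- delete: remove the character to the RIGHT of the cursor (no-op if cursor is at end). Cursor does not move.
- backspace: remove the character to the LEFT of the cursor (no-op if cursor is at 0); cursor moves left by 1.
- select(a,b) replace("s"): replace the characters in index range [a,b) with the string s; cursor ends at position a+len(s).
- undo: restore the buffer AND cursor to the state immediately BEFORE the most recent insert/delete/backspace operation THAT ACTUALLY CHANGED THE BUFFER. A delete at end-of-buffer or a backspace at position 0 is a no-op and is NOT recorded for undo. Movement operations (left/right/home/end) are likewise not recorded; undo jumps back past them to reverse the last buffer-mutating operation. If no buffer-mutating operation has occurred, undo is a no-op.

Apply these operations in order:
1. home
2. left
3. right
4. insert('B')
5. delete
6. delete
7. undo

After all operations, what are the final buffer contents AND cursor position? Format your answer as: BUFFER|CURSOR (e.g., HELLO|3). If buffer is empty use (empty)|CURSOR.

Answer: CBNE|2

Derivation:
After op 1 (home): buf='CNNE' cursor=0
After op 2 (left): buf='CNNE' cursor=0
After op 3 (right): buf='CNNE' cursor=1
After op 4 (insert('B')): buf='CBNNE' cursor=2
After op 5 (delete): buf='CBNE' cursor=2
After op 6 (delete): buf='CBE' cursor=2
After op 7 (undo): buf='CBNE' cursor=2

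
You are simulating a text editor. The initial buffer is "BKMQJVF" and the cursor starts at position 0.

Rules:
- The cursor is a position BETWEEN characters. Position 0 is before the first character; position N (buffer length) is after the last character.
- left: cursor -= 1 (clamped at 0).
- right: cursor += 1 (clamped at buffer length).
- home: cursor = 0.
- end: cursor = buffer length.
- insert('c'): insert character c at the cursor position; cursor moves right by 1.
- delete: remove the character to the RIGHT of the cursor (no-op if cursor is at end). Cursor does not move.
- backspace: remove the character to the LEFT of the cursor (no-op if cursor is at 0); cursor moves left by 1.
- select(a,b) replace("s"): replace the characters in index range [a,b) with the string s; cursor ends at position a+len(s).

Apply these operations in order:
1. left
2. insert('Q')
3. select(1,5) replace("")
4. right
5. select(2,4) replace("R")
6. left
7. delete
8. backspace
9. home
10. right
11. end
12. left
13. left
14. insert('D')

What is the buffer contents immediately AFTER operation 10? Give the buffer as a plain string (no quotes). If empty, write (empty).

After op 1 (left): buf='BKMQJVF' cursor=0
After op 2 (insert('Q')): buf='QBKMQJVF' cursor=1
After op 3 (select(1,5) replace("")): buf='QJVF' cursor=1
After op 4 (right): buf='QJVF' cursor=2
After op 5 (select(2,4) replace("R")): buf='QJR' cursor=3
After op 6 (left): buf='QJR' cursor=2
After op 7 (delete): buf='QJ' cursor=2
After op 8 (backspace): buf='Q' cursor=1
After op 9 (home): buf='Q' cursor=0
After op 10 (right): buf='Q' cursor=1

Answer: Q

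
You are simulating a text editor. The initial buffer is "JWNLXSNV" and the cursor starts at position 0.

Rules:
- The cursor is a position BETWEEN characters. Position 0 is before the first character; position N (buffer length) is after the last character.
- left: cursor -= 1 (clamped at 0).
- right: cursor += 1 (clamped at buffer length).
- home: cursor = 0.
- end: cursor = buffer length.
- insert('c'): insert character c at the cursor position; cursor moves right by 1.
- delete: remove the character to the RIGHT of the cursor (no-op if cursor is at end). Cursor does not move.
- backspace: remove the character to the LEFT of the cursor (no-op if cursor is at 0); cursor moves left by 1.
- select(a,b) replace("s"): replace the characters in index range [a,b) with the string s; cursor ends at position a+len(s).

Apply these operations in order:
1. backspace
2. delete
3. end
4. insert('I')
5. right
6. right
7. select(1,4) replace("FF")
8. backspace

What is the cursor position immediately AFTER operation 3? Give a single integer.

After op 1 (backspace): buf='JWNLXSNV' cursor=0
After op 2 (delete): buf='WNLXSNV' cursor=0
After op 3 (end): buf='WNLXSNV' cursor=7

Answer: 7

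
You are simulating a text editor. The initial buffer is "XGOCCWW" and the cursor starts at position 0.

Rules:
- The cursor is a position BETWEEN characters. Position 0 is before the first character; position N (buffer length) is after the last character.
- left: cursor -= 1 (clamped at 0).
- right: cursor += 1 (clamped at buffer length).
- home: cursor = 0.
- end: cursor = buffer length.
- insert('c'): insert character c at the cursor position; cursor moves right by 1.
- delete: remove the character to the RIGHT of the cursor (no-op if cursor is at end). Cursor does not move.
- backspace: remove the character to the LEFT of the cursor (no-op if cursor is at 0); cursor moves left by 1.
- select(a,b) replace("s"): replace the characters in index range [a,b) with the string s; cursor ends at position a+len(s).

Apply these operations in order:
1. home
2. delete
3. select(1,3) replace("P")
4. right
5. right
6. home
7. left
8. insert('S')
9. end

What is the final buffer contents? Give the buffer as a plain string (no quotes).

After op 1 (home): buf='XGOCCWW' cursor=0
After op 2 (delete): buf='GOCCWW' cursor=0
After op 3 (select(1,3) replace("P")): buf='GPCWW' cursor=2
After op 4 (right): buf='GPCWW' cursor=3
After op 5 (right): buf='GPCWW' cursor=4
After op 6 (home): buf='GPCWW' cursor=0
After op 7 (left): buf='GPCWW' cursor=0
After op 8 (insert('S')): buf='SGPCWW' cursor=1
After op 9 (end): buf='SGPCWW' cursor=6

Answer: SGPCWW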